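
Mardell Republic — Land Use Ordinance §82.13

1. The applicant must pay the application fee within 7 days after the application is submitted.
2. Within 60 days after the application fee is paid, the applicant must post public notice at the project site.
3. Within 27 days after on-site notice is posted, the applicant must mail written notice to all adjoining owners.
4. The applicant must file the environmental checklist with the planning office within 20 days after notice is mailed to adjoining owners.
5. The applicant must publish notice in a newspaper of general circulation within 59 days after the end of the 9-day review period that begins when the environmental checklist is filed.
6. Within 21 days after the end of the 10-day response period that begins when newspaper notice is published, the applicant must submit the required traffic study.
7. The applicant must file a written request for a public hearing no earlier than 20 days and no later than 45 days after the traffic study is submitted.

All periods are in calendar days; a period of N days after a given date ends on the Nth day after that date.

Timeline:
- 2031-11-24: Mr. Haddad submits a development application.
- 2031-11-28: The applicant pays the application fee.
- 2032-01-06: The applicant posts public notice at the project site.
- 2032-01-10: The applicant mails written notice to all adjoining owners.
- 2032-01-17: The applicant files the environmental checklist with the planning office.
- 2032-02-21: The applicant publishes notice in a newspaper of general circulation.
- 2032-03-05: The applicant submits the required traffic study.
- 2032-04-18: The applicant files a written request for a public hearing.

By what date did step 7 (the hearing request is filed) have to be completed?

Step 7 runs from 2032-03-05, when the traffic study is submitted. The window is 20–45 days after 2032-03-05; it closes on 2032-04-19.

2032-04-19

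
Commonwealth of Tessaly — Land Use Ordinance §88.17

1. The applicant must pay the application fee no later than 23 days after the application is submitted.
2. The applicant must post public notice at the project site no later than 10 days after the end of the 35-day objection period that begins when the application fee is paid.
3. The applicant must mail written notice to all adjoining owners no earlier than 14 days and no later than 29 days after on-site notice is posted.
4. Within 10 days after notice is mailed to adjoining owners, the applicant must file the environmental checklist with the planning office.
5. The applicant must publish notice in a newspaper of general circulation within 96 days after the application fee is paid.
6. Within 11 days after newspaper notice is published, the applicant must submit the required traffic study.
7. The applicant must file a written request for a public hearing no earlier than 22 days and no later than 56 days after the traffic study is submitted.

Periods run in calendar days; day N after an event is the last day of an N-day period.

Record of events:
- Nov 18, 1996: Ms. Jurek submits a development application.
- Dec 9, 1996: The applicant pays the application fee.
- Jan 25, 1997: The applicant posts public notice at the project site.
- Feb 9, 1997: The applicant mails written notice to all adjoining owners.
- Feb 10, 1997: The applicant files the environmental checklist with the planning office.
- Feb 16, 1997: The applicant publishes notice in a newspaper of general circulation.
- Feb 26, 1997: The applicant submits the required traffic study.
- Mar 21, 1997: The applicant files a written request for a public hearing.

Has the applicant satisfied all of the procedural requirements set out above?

Step 1: 23 days after Nov 18, 1996 (when the application is submitted) is Dec 11, 1996; completed Dec 9, 1996, before the deadline.
Step 2: 10 days after Jan 13, 1997 (end of the 35-day objection period, which began when the application fee is paid on Dec 9, 1996) is Jan 23, 1997; done Jan 25, 1997 — 2 days late.
No need to go further; step 2 was not satisfied.

No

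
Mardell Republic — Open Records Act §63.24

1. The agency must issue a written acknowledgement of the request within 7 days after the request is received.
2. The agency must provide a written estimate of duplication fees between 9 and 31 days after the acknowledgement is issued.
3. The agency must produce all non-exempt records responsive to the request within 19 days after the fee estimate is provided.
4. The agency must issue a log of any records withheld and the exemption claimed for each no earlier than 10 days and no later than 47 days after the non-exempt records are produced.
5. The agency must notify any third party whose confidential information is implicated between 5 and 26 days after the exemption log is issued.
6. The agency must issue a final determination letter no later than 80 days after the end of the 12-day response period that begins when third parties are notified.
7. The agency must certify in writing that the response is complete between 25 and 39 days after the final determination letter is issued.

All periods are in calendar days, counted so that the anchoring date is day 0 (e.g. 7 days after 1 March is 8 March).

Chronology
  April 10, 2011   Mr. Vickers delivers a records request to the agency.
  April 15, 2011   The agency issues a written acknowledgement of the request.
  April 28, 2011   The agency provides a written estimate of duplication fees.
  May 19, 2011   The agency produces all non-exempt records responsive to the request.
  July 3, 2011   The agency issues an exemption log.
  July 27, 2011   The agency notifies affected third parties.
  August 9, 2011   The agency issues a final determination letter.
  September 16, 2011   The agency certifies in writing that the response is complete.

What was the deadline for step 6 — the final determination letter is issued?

Third parties are notified on July 27, 2011; the 12-day response period therefore ends August 8, 2011, and step 6 runs from that date. 80 days after August 8, 2011 is October 27, 2011.

October 27, 2011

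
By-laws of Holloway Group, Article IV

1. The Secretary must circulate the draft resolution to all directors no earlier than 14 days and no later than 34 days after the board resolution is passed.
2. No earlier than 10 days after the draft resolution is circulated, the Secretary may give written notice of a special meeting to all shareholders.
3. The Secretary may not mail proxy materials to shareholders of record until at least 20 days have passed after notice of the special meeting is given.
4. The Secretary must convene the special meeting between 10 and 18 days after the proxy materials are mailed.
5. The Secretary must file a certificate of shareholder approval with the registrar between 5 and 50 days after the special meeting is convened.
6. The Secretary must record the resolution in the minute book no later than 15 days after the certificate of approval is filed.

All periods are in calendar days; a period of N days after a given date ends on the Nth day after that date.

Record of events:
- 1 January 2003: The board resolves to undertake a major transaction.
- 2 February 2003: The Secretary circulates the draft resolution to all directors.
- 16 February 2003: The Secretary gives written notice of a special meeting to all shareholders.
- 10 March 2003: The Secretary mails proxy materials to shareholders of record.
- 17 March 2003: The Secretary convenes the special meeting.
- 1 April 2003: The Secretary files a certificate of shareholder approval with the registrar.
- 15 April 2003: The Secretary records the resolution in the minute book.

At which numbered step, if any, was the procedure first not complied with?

(1) the permitted window runs from 1 January 2003 + 14 = 15 January 2003 to 1 January 2003 + 34 = 4 February 2003; 2 February 2003 falls inside that range.
(2) permitted from 2 February 2003 + 10 days = 12 February 2003 onward; done 16 February 2003 — permitted.
(3) permitted from 16 February 2003 + 20 days = 8 March 2003 onward; done 10 March 2003, after the minimum wait.
(4) the permitted window runs from 10 March 2003 + 10 = 20 March 2003 to 10 March 2003 + 18 = 28 March 2003; done 17 March 2003 — 3 days before the window opened.

Step 4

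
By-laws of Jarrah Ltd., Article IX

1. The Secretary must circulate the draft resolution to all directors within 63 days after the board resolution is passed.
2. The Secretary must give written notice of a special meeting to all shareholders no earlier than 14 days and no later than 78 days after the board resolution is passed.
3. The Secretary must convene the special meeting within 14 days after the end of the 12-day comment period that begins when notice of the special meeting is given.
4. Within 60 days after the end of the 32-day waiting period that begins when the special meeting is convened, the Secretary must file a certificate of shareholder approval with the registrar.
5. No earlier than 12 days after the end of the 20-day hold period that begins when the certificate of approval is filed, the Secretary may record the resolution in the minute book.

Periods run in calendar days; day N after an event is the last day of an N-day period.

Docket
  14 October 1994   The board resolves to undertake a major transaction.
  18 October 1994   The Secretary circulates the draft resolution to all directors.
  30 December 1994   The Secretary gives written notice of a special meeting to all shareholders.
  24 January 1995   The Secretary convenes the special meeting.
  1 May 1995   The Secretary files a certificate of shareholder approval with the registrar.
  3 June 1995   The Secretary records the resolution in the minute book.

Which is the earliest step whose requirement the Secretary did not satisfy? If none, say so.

Step 1 — counting 63 days from 14 October 1994 (when the board resolution is passed) gives a deadline of 16 December 1994; 18 October 1994 is within that limit.
Step 2 — 14 and 78 days from 14 October 1994 (when the board resolution is passed) are 28 October 1994 and 31 December 1994 respectively; done 30 December 1994, which is between those dates.
Step 3 — counting 14 days from 11 January 1995 (end of the 12-day comment period, which began when notice of the special meeting is given on 30 December 1994) gives a deadline of 25 January 1995; done 24 January 1995 — timely.
Step 4 — counting 60 days from 25 February 1995 (end of the 32-day waiting period, which began when the special meeting is convened on 24 January 1995) gives a deadline of 26 April 1995; not done until 1 May 1995, 5 days after the deadline.
No need to go further; step 4 was not satisfied.

Step 4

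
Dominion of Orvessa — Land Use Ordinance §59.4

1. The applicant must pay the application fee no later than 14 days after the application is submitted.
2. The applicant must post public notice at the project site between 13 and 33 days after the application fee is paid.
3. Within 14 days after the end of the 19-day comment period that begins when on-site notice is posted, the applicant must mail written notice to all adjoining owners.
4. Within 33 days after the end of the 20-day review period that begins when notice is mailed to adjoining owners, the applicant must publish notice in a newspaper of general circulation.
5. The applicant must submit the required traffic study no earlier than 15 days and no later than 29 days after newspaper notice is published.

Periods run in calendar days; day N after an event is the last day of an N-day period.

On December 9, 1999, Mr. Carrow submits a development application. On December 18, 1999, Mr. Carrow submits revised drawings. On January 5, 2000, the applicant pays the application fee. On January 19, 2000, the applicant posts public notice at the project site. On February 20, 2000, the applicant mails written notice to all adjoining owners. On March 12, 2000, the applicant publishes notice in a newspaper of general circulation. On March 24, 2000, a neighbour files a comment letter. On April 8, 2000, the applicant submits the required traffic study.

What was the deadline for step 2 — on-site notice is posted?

Step 2 runs from January 5, 2000, when the application fee is paid. The window is 13–33 days after January 5, 2000; it closes on February 7, 2000.

February 7, 2000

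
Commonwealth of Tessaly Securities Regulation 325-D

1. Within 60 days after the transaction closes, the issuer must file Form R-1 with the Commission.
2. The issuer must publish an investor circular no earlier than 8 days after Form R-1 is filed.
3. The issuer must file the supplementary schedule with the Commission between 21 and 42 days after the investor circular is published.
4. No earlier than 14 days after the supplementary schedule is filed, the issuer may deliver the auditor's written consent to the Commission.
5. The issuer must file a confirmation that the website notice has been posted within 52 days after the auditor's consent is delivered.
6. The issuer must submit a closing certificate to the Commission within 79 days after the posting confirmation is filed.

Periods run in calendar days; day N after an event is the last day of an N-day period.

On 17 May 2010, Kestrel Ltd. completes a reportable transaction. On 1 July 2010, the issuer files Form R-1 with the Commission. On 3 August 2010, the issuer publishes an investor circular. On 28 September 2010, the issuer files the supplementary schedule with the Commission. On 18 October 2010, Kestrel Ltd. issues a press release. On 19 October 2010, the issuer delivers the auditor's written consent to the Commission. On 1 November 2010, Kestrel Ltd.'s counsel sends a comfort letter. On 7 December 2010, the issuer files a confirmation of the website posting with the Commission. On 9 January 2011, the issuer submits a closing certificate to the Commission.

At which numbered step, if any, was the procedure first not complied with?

Step 1: 60 days after 17 May 2010 (when the transaction closes) is 16 July 2010; done 1 July 2010 — timely.
Step 2: the earliest permitted date is 8 days after 1 July 2010 (when Form R-1 is filed), i.e. 9 July 2010; done 3 August 2010, after the minimum wait.
Step 3: the window is 21–42 days after 3 August 2010 (when the investor circular is published), so 24 August 2010 through 14 September 2010; done 28 September 2010 — 14 days after the window closed.

Step 3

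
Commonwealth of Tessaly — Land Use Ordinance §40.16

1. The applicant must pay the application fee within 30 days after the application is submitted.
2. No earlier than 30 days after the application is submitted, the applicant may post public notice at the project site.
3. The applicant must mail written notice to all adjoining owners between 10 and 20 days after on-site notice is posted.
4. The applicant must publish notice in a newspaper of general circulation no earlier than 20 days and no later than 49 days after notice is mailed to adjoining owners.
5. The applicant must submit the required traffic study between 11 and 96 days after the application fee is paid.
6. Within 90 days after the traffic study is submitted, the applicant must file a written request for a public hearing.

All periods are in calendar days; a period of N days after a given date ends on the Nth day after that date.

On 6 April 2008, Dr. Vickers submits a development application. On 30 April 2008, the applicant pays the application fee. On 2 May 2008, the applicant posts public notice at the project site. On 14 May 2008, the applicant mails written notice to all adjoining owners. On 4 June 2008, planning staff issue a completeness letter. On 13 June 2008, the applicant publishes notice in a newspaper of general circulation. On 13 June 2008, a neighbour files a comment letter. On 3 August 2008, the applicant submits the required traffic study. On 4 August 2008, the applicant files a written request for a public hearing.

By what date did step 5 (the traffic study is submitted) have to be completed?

Step 5 runs from 30 April 2008, when the application fee is paid. The window is 11–96 days after 30 April 2008; it closes on 4 August 2008.

4 August 2008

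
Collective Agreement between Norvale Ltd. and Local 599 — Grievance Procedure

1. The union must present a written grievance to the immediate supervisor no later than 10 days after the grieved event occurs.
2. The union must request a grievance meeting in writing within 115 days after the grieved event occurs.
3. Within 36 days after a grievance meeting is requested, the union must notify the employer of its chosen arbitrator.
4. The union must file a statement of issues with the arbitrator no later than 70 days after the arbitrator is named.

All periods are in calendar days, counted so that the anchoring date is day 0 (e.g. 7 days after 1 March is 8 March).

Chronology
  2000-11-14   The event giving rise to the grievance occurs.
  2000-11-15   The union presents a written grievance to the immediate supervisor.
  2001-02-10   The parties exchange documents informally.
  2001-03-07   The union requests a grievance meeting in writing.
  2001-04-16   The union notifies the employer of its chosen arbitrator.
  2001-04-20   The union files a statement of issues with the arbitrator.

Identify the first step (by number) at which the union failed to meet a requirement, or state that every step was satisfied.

Step 1: 10 days after 2000-11-14 (when the grieved event occurs) is 2000-11-24; 2000-11-15 is within that limit.
Step 2: 115 days after 2000-11-14 (when the grieved event occurs) is 2001-03-09; done 2001-03-07 — timely.
Step 3: 36 days after 2001-03-07 (when a grievance meeting is requested) is 2001-04-12; done 2001-04-16 — 4 days late.
That is the first point of non-compliance.

Step 3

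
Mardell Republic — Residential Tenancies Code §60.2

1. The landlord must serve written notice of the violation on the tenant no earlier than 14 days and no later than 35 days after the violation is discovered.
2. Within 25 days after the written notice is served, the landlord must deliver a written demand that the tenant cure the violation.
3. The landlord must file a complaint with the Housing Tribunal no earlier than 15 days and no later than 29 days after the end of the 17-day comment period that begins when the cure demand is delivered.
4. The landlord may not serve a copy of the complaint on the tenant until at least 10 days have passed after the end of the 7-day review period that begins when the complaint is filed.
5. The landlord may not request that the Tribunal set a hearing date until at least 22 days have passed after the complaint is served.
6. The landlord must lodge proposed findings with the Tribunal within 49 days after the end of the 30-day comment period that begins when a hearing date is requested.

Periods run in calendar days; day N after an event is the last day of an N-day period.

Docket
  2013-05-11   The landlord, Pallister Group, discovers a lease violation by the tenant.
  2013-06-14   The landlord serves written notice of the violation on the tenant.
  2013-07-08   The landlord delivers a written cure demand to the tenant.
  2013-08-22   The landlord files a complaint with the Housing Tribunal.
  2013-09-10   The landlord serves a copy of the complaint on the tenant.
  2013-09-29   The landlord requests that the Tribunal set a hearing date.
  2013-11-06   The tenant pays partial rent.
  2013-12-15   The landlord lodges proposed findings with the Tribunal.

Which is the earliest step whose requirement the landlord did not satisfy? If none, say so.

Step 5

(1) the permitted window runs from 2013-05-11 + 14 = 2013-05-25 to 2013-05-11 + 35 = 2013-06-15; done 2013-06-14, which is between those dates.
(2) due by 2013-06-14 + 25 days = 2013-07-09; 2013-07-08 is within that limit.
(3) the permitted window runs from 2013-07-25 + 15 = 2013-08-09 to 2013-07-25 + 29 = 2013-08-23; done 2013-08-22 — within the window.
(4) permitted from 2013-08-29 + 10 days = 2013-09-08 onward; done 2013-09-10, after the minimum wait.
(5) permitted from 2013-09-10 + 22 days = 2013-10-02 onward; 2013-09-29 is 3 days before the earliest permitted date.
The analysis stops there.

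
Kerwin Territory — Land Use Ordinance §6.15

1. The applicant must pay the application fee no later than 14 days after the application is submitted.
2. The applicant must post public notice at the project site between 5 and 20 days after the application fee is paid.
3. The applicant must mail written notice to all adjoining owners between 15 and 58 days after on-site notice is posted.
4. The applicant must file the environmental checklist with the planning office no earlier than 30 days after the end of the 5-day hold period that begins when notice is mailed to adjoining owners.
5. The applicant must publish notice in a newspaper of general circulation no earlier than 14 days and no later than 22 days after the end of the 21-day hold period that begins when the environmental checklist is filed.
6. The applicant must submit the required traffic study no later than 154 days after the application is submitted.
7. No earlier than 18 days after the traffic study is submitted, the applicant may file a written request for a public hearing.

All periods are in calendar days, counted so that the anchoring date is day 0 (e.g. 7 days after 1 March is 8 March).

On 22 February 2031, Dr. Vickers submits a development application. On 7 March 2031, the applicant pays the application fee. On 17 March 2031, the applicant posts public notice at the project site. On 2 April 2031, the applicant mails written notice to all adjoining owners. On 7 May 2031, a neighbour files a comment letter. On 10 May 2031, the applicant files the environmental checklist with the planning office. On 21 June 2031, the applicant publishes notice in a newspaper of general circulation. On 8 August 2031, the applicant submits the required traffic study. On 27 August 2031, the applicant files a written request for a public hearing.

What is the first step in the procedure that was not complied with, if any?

Step 6

Step 1 — counting 14 days from 22 February 2031 (when the application is submitted) gives a deadline of 8 March 2031; 7 March 2031 is within that limit.
Step 2 — 5 and 20 days from 7 March 2031 (when the application fee is paid) are 12 March 2031 and 27 March 2031 respectively; done 17 March 2031 — within the window.
Step 3 — 15 and 58 days from 17 March 2031 (when on-site notice is posted) are 1 April 2031 and 14 May 2031 respectively; done 2 April 2031, which is between those dates.
Step 4 — must wait 30 days from 7 April 2031 (end of the 5-day hold period, which began when notice is mailed to adjoining owners on 2 April 2031), so not before 7 May 2031; 10 May 2031 is on or after that date.
Step 5 — 14 and 22 days from 31 May 2031 (end of the 21-day hold period, which began when the environmental checklist is filed on 10 May 2031) are 14 June 2031 and 22 June 2031 respectively; done 21 June 2031 — within the window.
Step 6 — counting 154 days from 22 February 2031 (when the application is submitted) gives a deadline of 26 July 2031; 8 August 2031 misses that deadline by 13 days.
Later steps need not be reached.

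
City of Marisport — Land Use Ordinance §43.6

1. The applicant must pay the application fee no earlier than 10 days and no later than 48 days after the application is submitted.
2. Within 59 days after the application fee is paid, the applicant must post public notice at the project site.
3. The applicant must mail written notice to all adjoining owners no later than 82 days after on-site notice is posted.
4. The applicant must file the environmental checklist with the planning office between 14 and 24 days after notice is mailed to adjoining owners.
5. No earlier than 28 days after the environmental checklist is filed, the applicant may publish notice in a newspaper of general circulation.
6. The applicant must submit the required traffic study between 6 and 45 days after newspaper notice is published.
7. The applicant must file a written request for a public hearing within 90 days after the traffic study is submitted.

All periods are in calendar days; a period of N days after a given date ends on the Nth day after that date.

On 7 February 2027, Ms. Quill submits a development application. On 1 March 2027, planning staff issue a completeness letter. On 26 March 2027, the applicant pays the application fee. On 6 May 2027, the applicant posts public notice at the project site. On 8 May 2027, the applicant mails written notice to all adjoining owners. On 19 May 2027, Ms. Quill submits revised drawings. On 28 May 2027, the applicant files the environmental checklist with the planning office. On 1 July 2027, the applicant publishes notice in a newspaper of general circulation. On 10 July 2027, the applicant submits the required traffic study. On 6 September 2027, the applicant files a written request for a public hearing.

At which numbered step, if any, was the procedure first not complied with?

None — every step was satisfied

(1) the permitted window runs from 7 February 2027 + 10 = 17 February 2027 to 7 February 2027 + 48 = 27 March 2027; done 26 March 2027, which is between those dates.
(2) due by 26 March 2027 + 59 days = 24 May 2027; completed 6 May 2027, before the deadline.
(3) due by 6 May 2027 + 82 days = 27 July 2027; done 8 May 2027 — timely.
(4) the permitted window runs from 8 May 2027 + 14 = 22 May 2027 to 8 May 2027 + 24 = 1 June 2027; done 28 May 2027 — within the window.
(5) permitted from 28 May 2027 + 28 days = 25 June 2027 onward; 1 July 2027 is on or after that date.
(6) the permitted window runs from 1 July 2027 + 6 = 7 July 2027 to 1 July 2027 + 45 = 15 August 2027; done 10 July 2027 — within the window.
(7) due by 10 July 2027 + 90 days = 8 October 2027; completed 6 September 2027, before the deadline.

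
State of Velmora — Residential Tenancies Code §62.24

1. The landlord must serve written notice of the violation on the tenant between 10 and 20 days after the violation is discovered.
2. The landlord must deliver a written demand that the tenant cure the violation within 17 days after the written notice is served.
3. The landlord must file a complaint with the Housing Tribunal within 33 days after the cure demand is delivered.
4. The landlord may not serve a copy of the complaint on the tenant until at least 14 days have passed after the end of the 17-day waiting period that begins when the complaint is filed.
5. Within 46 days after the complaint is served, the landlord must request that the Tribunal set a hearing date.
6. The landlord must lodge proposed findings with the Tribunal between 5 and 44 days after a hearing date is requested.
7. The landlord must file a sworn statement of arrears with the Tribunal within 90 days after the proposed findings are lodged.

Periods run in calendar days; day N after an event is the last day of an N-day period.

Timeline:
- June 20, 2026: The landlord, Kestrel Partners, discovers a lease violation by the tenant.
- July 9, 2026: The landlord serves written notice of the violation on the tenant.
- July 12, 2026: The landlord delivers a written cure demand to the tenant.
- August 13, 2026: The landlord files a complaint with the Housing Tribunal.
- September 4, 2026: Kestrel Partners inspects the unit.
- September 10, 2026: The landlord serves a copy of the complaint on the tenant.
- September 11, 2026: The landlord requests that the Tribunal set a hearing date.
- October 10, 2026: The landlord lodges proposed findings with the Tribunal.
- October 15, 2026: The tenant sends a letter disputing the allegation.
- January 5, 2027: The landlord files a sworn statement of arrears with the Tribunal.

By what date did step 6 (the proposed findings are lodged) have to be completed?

October 25, 2026

Step 6 runs from September 11, 2026, when a hearing date is requested. The window is 5–44 days after September 11, 2026; it closes on October 25, 2026.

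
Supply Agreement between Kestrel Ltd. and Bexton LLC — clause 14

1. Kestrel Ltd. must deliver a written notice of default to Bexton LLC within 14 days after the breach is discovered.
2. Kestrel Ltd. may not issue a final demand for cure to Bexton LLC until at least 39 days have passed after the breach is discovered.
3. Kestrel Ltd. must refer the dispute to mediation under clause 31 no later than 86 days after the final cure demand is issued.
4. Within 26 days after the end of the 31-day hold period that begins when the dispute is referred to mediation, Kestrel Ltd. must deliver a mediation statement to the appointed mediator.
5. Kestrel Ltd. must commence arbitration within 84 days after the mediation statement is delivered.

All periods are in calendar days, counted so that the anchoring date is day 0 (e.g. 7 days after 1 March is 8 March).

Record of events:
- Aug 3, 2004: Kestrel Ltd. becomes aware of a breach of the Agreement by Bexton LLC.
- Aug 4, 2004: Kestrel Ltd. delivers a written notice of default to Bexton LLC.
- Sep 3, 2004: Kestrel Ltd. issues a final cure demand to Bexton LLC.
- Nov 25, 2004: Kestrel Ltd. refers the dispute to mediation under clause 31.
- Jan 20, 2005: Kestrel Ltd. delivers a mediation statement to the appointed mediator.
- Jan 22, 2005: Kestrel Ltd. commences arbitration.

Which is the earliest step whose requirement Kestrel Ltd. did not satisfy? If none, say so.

Step 2

(1) due by Aug 3, 2004 + 14 days = Aug 17, 2004; done Aug 4, 2004 — timely.
(2) permitted from Aug 3, 2004 + 39 days = Sep 11, 2004 onward; done Sep 3, 2004 — 8 days too early.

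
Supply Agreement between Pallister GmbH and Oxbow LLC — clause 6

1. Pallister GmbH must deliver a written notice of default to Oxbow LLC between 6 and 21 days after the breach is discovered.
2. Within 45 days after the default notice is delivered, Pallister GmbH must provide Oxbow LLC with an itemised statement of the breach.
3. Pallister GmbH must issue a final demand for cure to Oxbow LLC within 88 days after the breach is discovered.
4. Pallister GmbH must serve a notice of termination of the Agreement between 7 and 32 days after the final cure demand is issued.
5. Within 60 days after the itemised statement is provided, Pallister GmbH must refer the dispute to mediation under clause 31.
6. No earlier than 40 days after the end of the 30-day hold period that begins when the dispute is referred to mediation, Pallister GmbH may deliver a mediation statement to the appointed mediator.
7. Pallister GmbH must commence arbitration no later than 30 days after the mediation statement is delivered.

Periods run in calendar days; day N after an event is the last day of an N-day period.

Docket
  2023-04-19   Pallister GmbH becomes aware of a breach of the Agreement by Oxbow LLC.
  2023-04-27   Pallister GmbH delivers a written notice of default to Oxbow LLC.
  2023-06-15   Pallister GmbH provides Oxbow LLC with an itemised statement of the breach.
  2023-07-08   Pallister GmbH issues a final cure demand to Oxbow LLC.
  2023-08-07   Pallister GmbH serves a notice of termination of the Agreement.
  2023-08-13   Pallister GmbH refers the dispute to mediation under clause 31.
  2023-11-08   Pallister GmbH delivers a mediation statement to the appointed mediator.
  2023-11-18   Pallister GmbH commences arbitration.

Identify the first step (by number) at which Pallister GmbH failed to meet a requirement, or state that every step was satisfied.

(1) the permitted window runs from 2023-04-19 + 6 = 2023-04-25 to 2023-04-19 + 21 = 2023-05-10; done 2023-04-27 — within the window.
(2) due by 2023-04-27 + 45 days = 2023-06-11; 2023-06-15 misses that deadline by 4 days.

Step 2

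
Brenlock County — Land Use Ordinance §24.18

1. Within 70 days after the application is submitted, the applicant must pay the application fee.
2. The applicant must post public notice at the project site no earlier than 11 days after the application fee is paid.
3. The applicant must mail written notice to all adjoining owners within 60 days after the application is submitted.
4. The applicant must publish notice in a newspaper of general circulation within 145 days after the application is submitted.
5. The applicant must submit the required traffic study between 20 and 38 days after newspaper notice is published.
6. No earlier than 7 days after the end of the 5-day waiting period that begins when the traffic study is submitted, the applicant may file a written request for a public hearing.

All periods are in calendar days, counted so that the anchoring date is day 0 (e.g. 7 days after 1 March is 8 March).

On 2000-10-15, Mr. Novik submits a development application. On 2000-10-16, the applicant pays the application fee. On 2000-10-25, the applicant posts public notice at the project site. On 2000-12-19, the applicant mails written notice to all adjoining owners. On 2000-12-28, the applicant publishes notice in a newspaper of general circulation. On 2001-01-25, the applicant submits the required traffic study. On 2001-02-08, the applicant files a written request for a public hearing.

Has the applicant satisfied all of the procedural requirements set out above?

No

Step 1 — counting 70 days from 2000-10-15 (when the application is submitted) gives a deadline of 2000-12-24; done 2000-10-16 — timely.
Step 2 — must wait 11 days from 2000-10-16 (when the application fee is paid), so not before 2000-10-27; 2000-10-25 is 2 days before the earliest permitted date.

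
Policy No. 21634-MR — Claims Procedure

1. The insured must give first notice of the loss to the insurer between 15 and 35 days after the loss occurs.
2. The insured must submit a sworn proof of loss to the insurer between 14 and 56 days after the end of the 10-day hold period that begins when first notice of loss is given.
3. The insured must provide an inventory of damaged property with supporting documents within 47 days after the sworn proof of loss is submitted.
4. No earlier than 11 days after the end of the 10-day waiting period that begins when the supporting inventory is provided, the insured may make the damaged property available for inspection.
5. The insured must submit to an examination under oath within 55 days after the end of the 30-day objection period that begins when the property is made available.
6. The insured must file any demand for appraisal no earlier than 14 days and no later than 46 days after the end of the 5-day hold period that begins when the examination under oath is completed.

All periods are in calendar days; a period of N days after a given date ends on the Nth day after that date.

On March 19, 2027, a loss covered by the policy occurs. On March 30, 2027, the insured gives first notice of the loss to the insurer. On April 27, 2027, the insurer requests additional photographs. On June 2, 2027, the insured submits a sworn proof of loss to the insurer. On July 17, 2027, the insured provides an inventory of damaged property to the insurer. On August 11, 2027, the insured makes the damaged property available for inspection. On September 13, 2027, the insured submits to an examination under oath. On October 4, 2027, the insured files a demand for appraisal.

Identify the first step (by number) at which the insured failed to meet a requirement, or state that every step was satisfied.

Step 1

Step 1 — 15 and 35 days from March 19, 2027 (when the loss occurs) are April 3, 2027 and April 23, 2027 respectively; done March 30, 2027 — 4 days before the window opened.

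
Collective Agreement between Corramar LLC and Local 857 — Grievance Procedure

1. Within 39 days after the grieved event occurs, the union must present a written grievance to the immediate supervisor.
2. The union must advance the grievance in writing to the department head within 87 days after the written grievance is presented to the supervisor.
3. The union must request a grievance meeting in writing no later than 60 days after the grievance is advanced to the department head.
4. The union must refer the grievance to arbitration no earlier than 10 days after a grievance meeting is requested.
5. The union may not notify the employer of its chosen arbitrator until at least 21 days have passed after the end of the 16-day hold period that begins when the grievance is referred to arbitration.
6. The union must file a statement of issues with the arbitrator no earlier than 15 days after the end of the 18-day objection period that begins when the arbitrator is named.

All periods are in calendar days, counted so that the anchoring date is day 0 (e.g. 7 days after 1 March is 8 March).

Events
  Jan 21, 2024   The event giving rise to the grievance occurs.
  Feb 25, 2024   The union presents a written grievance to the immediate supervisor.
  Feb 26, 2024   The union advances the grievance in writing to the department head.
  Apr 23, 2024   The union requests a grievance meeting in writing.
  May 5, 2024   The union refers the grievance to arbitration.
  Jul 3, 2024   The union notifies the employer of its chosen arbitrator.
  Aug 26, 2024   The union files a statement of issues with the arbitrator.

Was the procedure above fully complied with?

Step 1: 39 days after Jan 21, 2024 (when the grieved event occurs) is Feb 29, 2024; Feb 25, 2024 is within that limit.
Step 2: 87 days after Feb 25, 2024 (when the written grievance is presented to the supervisor) is May 22, 2024; completed Feb 26, 2024, before the deadline.
Step 3: 60 days after Feb 26, 2024 (when the grievance is advanced to the department head) is Apr 26, 2024; done Apr 23, 2024 — timely.
Step 4: the earliest permitted date is 10 days after Apr 23, 2024 (when a grievance meeting is requested), i.e. May 3, 2024; done May 5, 2024, after the minimum wait.
Step 5: the earliest permitted date is 21 days after May 21, 2024 (end of the 16-day hold period, which began when the grievance is referred to arbitration on May 5, 2024), i.e. Jun 11, 2024; Jul 3, 2024 is on or after that date.
Step 6: the earliest permitted date is 15 days after Jul 21, 2024 (end of the 18-day objection period, which began when the arbitrator is named on Jul 3, 2024), i.e. Aug 5, 2024; Aug 26, 2024 is on or after that date.

Yes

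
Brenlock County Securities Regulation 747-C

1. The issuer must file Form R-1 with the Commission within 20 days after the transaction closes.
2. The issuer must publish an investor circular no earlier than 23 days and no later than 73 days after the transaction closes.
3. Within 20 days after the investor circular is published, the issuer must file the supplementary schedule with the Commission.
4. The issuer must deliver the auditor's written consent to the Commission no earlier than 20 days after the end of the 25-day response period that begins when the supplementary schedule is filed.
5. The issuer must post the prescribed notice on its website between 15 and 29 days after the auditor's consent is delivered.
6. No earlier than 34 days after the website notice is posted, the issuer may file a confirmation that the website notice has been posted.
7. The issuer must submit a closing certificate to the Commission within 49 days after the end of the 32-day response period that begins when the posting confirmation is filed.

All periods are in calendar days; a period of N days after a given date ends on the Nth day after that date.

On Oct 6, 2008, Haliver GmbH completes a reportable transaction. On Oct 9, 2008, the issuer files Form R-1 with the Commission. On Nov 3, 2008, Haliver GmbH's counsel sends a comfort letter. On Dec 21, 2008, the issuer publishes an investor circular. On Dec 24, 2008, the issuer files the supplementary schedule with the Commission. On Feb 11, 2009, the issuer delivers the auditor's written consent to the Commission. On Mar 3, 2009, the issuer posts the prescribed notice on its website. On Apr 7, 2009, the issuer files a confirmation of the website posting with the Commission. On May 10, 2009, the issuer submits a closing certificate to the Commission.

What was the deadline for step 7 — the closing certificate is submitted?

Jun 27, 2009

The posting confirmation is filed on Apr 7, 2009; the 32-day response period therefore ends May 9, 2009, and step 7 runs from that date. 49 days after May 9, 2009 is Jun 27, 2009.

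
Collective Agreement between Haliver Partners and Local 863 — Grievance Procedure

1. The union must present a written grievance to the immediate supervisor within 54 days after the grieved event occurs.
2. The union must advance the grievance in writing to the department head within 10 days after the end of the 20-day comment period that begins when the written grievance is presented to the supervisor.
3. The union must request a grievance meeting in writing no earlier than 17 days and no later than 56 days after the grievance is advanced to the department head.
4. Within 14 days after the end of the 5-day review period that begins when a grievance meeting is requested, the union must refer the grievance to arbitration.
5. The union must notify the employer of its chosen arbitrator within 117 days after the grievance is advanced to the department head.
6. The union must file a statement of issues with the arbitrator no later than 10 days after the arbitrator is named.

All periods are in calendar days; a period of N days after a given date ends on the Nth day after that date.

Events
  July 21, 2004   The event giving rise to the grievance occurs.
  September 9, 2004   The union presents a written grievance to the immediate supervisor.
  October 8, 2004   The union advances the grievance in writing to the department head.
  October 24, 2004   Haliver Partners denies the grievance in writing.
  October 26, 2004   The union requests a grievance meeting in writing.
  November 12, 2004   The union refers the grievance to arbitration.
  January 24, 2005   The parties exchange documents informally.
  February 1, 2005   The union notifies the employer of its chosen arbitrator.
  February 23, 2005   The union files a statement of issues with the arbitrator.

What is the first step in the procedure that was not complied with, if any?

(1) due by July 21, 2004 + 54 days = September 13, 2004; done September 9, 2004 — timely.
(2) due by September 29, 2004 + 10 days = October 9, 2004; done October 8, 2004 — timely.
(3) the permitted window runs from October 8, 2004 + 17 = October 25, 2004 to October 8, 2004 + 56 = December 3, 2004; done October 26, 2004, which is between those dates.
(4) due by October 31, 2004 + 14 days = November 14, 2004; done November 12, 2004 — timely.
(5) due by October 8, 2004 + 117 days = February 2, 2005; February 1, 2005 is within that limit.
(6) due by February 1, 2005 + 10 days = February 11, 2005; done February 23, 2005 — 12 days late.
Later steps need not be reached.

Step 6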